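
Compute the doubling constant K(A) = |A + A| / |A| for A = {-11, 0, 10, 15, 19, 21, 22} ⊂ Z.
K = |A + A| / |A| = 27/7

Enumerate A + A = {a + b : a, b ∈ A}. With |A| = 7, there are |A|^2 = 49 ordered sum pairs; collecting distinct values, A + A = {-22, -11, -1, 0, 4, 8, 10, 11, 15, 19, 20, 21, 22, 25, 29, 30, 31, 32, 34, 36, 37, 38, 40, 41, 42, 43, 44}, so |A + A| = 27. Thus K = 27/7. For comparison, the minimum possible |A + A| over all 7-element sets is 2·7 − 1 = 13 (so min K = 13/7), attained only by arithmetic progressions.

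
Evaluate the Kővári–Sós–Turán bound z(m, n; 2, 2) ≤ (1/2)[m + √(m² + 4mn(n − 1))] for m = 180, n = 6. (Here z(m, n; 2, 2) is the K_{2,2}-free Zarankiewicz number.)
z(180, 6; 2, 2) ≤ (1/2)[180 + √(180² + 4·180·6·5)] = (1/2)[180 + √54000] = 206.1895

Kővári–Sós–Turán: let r_1, ..., r_180 be the row sums and z = Σ r_i the total number of 1s. Each pair of columns can share at most one row with both entries 1 (else a 2×2 all-ones block appears), so Σ_i C(r_i, 2) ≤ C(6, 2) = 15. By convexity Σ_i C(r_i, 2) ≥ 180·C(z/180, 2) = z(z − 180)/(2·180), giving z² − 180z − 180·6·5 ≤ 0 and hence z ≤ (1/2)[180 + √(32400 + 4·5400)] = (1/2)[180 + √54000] ≈ (1/2)(180 + 232.379) = 206.1895.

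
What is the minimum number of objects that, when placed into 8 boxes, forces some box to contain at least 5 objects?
n = (5 − 1)·8 + 1 = 33

By the generalised pigeonhole principle, to guarantee some box contains ≥ r objects we need more than (r − 1) · k objects total. Threshold: n = (r − 1) · k + 1. With r = 5 and k = 8: n = 4 · 8 + 1 = 32 + 1 = 33. For n = 32 = 4 · 8, we can put exactly 4 objects in every box, avoiding 5 in any single one — so 33 is tight.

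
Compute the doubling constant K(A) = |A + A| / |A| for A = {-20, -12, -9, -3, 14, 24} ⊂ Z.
K = |A + A| / |A| = 20/6 = 10/3

Enumerate A + A = {a + b : a, b ∈ A}. With |A| = 6, there are |A|^2 = 36 ordered sum pairs; collecting distinct values, A + A = {-40, -32, -29, -24, -23, -21, -18, -15, -12, -6, 2, 4, 5, 11, 12, 15, 21, 28, 38, 48}, so |A + A| = 20. Thus K = 20/6 = 10/3. For comparison, the minimum possible |A + A| over all 6-element sets is 2·6 − 1 = 11 (so min K = 11/6), attained only by arithmetic progressions.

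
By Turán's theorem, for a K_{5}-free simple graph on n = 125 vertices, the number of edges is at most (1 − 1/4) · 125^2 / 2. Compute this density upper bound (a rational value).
Turán density bound = (3/4) · 125^2/2 = 46875/8 ≈ 5859.375

Turán's theorem: ex(n, K_{r+1}) is achieved by the complete r-partite Turán graph T(n, r) with parts as balanced as possible, and is at most (1 − 1/r) · n^2/2. For r = 4, n = 125: the density bound is (3/4) · 15625/2 = 46875/8 ≈ 5859.375. The integer-valued extremum is e(T(125, 4)) = 5859, which is strictly less than the density bound 46875/8 since 4 ∤ 125 (the parts of T(125, 4) cannot all be equal).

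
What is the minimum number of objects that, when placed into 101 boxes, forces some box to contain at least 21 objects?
n = (21 − 1)·101 + 1 = 2021

By the generalised pigeonhole principle, to guarantee some box contains ≥ r objects we need more than (r − 1) · k objects total. Threshold: n = (r − 1) · k + 1. With r = 21 and k = 101: n = 20 · 101 + 1 = 2020 + 1 = 2021. For n = 2020 = 20 · 101, we can put exactly 20 objects in every box, avoiding 21 in any single one — so 2021 is tight.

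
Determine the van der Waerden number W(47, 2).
W(47, 2) = 47 + 1 = 48

A 2-term AP is any pair of integers, so a monochromatic 2-AP exists iff some colour is used at least twice. With 47 colours, the colouring i ↦ i on {1, ..., 47} uses each colour once, avoiding any monochromatic pair, so W(47, 2) > 47. For {1, ..., 48}, pigeonhole forces two integers of the same colour, which form a monochromatic 2-AP. Hence W(47, 2) = 48.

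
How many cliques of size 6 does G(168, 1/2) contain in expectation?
E[# K_6] = C(168, 6) · (1/2)^C(6, 2) = 28530983404 / 2^15 = 7132745851/8192 ≈ 870696.515015

For each 6-subset S of vertices (there are C(168, 6) = 28530983404 such S), let X_S = 1 if S induces a K_6 (all C(6, 2) = 15 edges present). Then P(X_S = 1) = (1/2)^15 = 1/32768. By linearity of expectation, E[# K_6] = C(168, 6) · (1/2)^15 = 28530983404 / 32768 = 7132745851/8192 ≈ 870696.515015.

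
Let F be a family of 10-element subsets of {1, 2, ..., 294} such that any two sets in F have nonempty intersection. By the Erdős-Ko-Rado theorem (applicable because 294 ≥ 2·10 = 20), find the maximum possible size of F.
max |F| = C(293, 9) = 38740172144007620

The Erdős-Ko-Rado theorem states: for n ≥ 2k, an intersecting family of k-subsets of an n-element set has size at most C(n − 1, k − 1), with equality for 'star' families {A ⊆ [n] : |A| = k, i ∈ A} (fix an element i). For n = 294, k = 10: C(293, 9) = 38740172144007620.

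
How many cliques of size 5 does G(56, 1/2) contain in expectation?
E[# K_5] = C(56, 5) · (1/2)^C(5, 2) = 3819816 / 2^10 = 477477/128 = 3730.2890625

For each 5-subset S of vertices (there are C(56, 5) = 3819816 such S), let X_S = 1 if S induces a K_5 (all C(5, 2) = 10 edges present). Then P(X_S = 1) = (1/2)^10 = 1/1024. By linearity of expectation, E[# K_5] = C(56, 5) · (1/2)^10 = 3819816 / 1024 = 477477/128 = 3730.2890625.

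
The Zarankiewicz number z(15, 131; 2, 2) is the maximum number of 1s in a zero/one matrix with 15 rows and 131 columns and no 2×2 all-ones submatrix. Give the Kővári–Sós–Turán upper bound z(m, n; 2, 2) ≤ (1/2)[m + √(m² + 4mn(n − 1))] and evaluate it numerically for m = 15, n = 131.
z(15, 131; 2, 2) ≤ (1/2)[15 + √(15² + 4·15·131·130)] = (1/2)[15 + √1022025] = 512.9763

Kővári–Sós–Turán: let r_1, ..., r_15 be the row sums and z = Σ r_i the total number of 1s. Each pair of columns can share at most one row with both entries 1 (else a 2×2 all-ones block appears), so Σ_i C(r_i, 2) ≤ C(131, 2) = 8515. By convexity Σ_i C(r_i, 2) ≥ 15·C(z/15, 2) = z(z − 15)/(2·15), giving z² − 15z − 15·131·130 ≤ 0 and hence z ≤ (1/2)[15 + √(225 + 4·255450)] = (1/2)[15 + √1022025] ≈ (1/2)(15 + 1010.9525) = 512.9763.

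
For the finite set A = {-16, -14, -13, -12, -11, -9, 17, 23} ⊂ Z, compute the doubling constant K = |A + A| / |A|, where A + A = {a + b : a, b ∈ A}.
K = |A + A| / |A| = 28/8 = 7/2

Enumerate A + A = {a + b : a, b ∈ A}. With |A| = 8, there are |A|^2 = 64 ordered sum pairs; collecting distinct values, A + A = {-32, -30, -29, -28, -27, -26, -25, -24, -23, -22, -21, -20, -18, 1, 3, 4, 5, 6, 7, 8, 9, 10, 11, 12, 14, 34, 40, 46}, so |A + A| = 28. Thus K = 28/8 = 7/2. For comparison, the minimum possible |A + A| over all 8-element sets is 2·8 − 1 = 15 (so min K = 15/8), attained only by arithmetic progressions.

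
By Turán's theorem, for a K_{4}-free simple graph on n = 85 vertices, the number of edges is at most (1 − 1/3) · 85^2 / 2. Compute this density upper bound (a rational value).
Turán density bound = (2/3) · 85^2/2 = 7225/3 ≈ 2408.3333

Turán's theorem: ex(n, K_{r+1}) is achieved by the complete r-partite Turán graph T(n, r) with parts as balanced as possible, and is at most (1 − 1/r) · n^2/2. For r = 3, n = 85: the density bound is (2/3) · 7225/2 = 7225/3 ≈ 2408.3333. The integer-valued extremum is e(T(85, 3)) = 2408, which is strictly less than the density bound 7225/3 since 3 ∤ 85 (the parts of T(85, 3) cannot all be equal).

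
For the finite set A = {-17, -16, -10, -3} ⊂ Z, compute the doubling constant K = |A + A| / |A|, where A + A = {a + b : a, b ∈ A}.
K = |A + A| / |A| = 9/4

Enumerate A + A = {a + b : a, b ∈ A}. With |A| = 4, there are |A|^2 = 16 ordered sum pairs; collecting distinct values, A + A = {-34, -33, -32, -27, -26, -20, -19, -13, -6}, so |A + A| = 9. Thus K = 9/4. For comparison, the minimum possible |A + A| over all 4-element sets is 2·4 − 1 = 7 (so min K = 7/4), attained only by arithmetic progressions.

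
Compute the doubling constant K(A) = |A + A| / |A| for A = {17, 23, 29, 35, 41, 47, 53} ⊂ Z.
K = |A + A| / |A| = 13/7

Enumerate A + A = {a + b : a, b ∈ A}. With |A| = 7, there are |A|^2 = 49 ordered sum pairs; collecting distinct values, A + A = {34, 40, 46, 52, 58, 64, 70, 76, 82, 88, 94, 100, 106}, so |A + A| = 13. Thus K = 13/7. Here |A + A| = 2|A| − 1 = 13, the minimum possible — so K = 13/7 is minimal, which holds iff A is an arithmetic progression.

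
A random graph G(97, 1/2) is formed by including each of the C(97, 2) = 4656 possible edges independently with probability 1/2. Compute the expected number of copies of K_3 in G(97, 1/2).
E[# K_3] = C(97, 3) · (1/2)^C(3, 2) = 147440 / 2^3 = 18430

For each 3-subset S of vertices (there are C(97, 3) = 147440 such S), let X_S = 1 if S induces a K_3 (all C(3, 2) = 3 edges present). Then P(X_S = 1) = (1/2)^3 = 1/8. By linearity of expectation, E[# K_3] = C(97, 3) · (1/2)^3 = 147440 / 8 = 18430.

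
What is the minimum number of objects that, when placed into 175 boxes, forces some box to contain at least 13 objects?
n = (13 − 1)·175 + 1 = 2101

By the generalised pigeonhole principle, to guarantee some box contains ≥ r objects we need more than (r − 1) · k objects total. Threshold: n = (r − 1) · k + 1. With r = 13 and k = 175: n = 12 · 175 + 1 = 2100 + 1 = 2101. For n = 2100 = 12 · 175, we can put exactly 12 objects in every box, avoiding 13 in any single one — so 2101 is tight.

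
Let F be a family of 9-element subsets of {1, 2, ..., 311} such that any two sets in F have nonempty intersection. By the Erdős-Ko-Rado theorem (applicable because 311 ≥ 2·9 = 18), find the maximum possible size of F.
max |F| = C(310, 8) = 1931195406445470

The Erdős-Ko-Rado theorem states: for n ≥ 2k, an intersecting family of k-subsets of an n-element set has size at most C(n − 1, k − 1), with equality for 'star' families {A ⊆ [n] : |A| = k, i ∈ A} (fix an element i). For n = 311, k = 9: C(310, 8) = 1931195406445470.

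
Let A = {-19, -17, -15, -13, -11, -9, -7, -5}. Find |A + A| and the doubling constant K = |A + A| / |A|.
K = |A + A| / |A| = 15/8

Enumerate A + A = {a + b : a, b ∈ A}. With |A| = 8, there are |A|^2 = 64 ordered sum pairs; collecting distinct values, A + A = {-38, -36, -34, -32, -30, -28, -26, -24, -22, -20, -18, -16, -14, -12, -10}, so |A + A| = 15. Thus K = 15/8. Here |A + A| = 2|A| − 1 = 15, the minimum possible — so K = 15/8 is minimal, which holds iff A is an arithmetic progression.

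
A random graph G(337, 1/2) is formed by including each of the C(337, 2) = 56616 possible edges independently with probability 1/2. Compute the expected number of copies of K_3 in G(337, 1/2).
E[# K_3] = C(337, 3) · (1/2)^C(3, 2) = 6322120 / 2^3 = 790265

For each 3-subset S of vertices (there are C(337, 3) = 6322120 such S), let X_S = 1 if S induces a K_3 (all C(3, 2) = 3 edges present). Then P(X_S = 1) = (1/2)^3 = 1/8. By linearity of expectation, E[# K_3] = C(337, 3) · (1/2)^3 = 6322120 / 8 = 790265.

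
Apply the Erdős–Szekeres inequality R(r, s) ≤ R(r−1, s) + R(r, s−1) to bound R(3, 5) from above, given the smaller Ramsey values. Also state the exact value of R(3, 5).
R(3, 5) ≤ R(2, 5) + R(3, 4) = 5 + 9 = 14; exact value R(3, 5) = 14.

The Erdős–Szekeres recurrence R(r, s) ≤ R(r−1, s) + R(r, s−1) applied to (r, s) = (3, 5) gives
  R(3, 5) ≤ R(2, 5) + R(3, 4) = 5 + 9 = 14.
(Recall R(2, k) = k and R is symmetric.) Here the recurrence bound is tight: a matching lower-bound construction on K_{13} shows R(3, 5) > 13, so R(3, 5) = 14 exactly.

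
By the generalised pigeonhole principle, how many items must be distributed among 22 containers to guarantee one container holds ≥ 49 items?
n = (49 − 1)·22 + 1 = 1057

By the generalised pigeonhole principle, to guarantee some box contains ≥ r objects we need more than (r − 1) · k objects total. Threshold: n = (r − 1) · k + 1. With r = 49 and k = 22: n = 48 · 22 + 1 = 1056 + 1 = 1057. For n = 1056 = 48 · 22, we can put exactly 48 objects in every box, avoiding 49 in any single one — so 1057 is tight.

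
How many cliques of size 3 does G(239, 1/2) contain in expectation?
E[# K_3] = C(239, 3) · (1/2)^C(3, 2) = 2246839 / 2^3 = 280854.875

For each 3-subset S of vertices (there are C(239, 3) = 2246839 such S), let X_S = 1 if S induces a K_3 (all C(3, 2) = 3 edges present). Then P(X_S = 1) = (1/2)^3 = 1/8. By linearity of expectation, E[# K_3] = C(239, 3) · (1/2)^3 = 2246839 / 8 = 280854.875.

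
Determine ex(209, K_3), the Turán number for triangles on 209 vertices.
ex(209, K_3) = ⌊209^2/4⌋ = 10920

Mantel (1907): a triangle-free graph on n vertices has at most ⌊n^2/4⌋ edges, with equality for the complete bipartite graph K_{⌊n/2⌋, ⌈n/2⌉}. For n = 209: ⌊209^2/4⌋ = ⌊43681/4⌋ = 10920. The extremal graph is K_{104, 105}, which has 104·105 = 10920 edges.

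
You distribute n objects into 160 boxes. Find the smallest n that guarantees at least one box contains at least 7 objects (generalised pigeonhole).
n = (7 − 1)·160 + 1 = 961

By the generalised pigeonhole principle, to guarantee some box contains ≥ r objects we need more than (r − 1) · k objects total. Threshold: n = (r − 1) · k + 1. With r = 7 and k = 160: n = 6 · 160 + 1 = 960 + 1 = 961. For n = 960 = 6 · 160, we can put exactly 6 objects in every box, avoiding 7 in any single one — so 961 is tight.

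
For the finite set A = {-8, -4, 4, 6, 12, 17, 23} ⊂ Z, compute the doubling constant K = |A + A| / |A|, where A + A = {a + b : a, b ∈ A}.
K = |A + A| / |A| = 26/7

Enumerate A + A = {a + b : a, b ∈ A}. With |A| = 7, there are |A|^2 = 49 ordered sum pairs; collecting distinct values, A + A = {-16, -12, -8, -4, -2, 0, 2, 4, 8, 9, 10, 12, 13, 15, 16, 18, 19, 21, 23, 24, 27, 29, 34, 35, 40, 46}, so |A + A| = 26. Thus K = 26/7. For comparison, the minimum possible |A + A| over all 7-element sets is 2·7 − 1 = 13 (so min K = 13/7), attained only by arithmetic progressions.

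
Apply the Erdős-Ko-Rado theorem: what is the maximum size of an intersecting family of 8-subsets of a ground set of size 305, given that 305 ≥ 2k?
max |F| = C(304, 7) = 44408675593360

Erdős-Ko-Rado (1961): when n ≥ 2k, max |F| = C(n−1, k−1). The bound is attained by the star {A : i ∈ A} for any fixed i ∈ [n]. Here C(305−1, 8−1) = C(304, 7) = 44408675593360.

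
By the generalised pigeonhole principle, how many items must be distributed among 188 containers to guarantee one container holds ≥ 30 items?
n = (30 − 1)·188 + 1 = 5453

By the generalised pigeonhole principle, to guarantee some box contains ≥ r objects we need more than (r − 1) · k objects total. Threshold: n = (r − 1) · k + 1. With r = 30 and k = 188: n = 29 · 188 + 1 = 5452 + 1 = 5453. For n = 5452 = 29 · 188, we can put exactly 29 objects in every box, avoiding 30 in any single one — so 5453 is tight.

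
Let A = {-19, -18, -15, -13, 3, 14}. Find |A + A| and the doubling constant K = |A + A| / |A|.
K = |A + A| / |A| = 21/6 = 7/2

Enumerate A + A = {a + b : a, b ∈ A}. With |A| = 6, there are |A|^2 = 36 ordered sum pairs; collecting distinct values, A + A = {-38, -37, -36, -34, -33, -32, -31, -30, -28, -26, -16, -15, -12, -10, -5, -4, -1, 1, 6, 17, 28}, so |A + A| = 21. Thus K = 21/6 = 7/2. For comparison, the minimum possible |A + A| over all 6-element sets is 2·6 − 1 = 11 (so min K = 11/6), attained only by arithmetic progressions.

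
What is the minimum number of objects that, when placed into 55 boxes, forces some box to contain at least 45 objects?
n = (45 − 1)·55 + 1 = 2421

By the generalised pigeonhole principle, to guarantee some box contains ≥ r objects we need more than (r − 1) · k objects total. Threshold: n = (r − 1) · k + 1. With r = 45 and k = 55: n = 44 · 55 + 1 = 2420 + 1 = 2421. For n = 2420 = 44 · 55, we can put exactly 44 objects in every box, avoiding 45 in any single one — so 2421 is tight.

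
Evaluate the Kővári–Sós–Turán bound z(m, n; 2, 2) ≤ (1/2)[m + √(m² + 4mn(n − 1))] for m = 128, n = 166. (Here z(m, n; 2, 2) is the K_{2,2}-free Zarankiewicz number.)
z(128, 166; 2, 2) ≤ (1/2)[128 + √(128² + 4·128·166·165)] = (1/2)[128 + √14040064] = 1937.5037

Kővári–Sós–Turán: let r_1, ..., r_128 be the row sums and z = Σ r_i the total number of 1s. Each pair of columns can share at most one row with both entries 1 (else a 2×2 all-ones block appears), so Σ_i C(r_i, 2) ≤ C(166, 2) = 13695. By convexity Σ_i C(r_i, 2) ≥ 128·C(z/128, 2) = z(z − 128)/(2·128), giving z² − 128z − 128·166·165 ≤ 0 and hence z ≤ (1/2)[128 + √(16384 + 4·3505920)] = (1/2)[128 + √14040064] ≈ (1/2)(128 + 3747.0073) = 1937.5037.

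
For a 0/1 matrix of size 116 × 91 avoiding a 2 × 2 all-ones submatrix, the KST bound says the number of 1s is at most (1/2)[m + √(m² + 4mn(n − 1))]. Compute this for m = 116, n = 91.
z(116, 91; 2, 2) ≤ (1/2)[116 + √(116² + 4·116·91·90)] = (1/2)[116 + √3813616] = 1034.4241

Kővári–Sós–Turán: let r_1, ..., r_116 be the row sums and z = Σ r_i the total number of 1s. Each pair of columns can share at most one row with both entries 1 (else a 2×2 all-ones block appears), so Σ_i C(r_i, 2) ≤ C(91, 2) = 4095. By convexity Σ_i C(r_i, 2) ≥ 116·C(z/116, 2) = z(z − 116)/(2·116), giving z² − 116z − 116·91·90 ≤ 0 and hence z ≤ (1/2)[116 + √(13456 + 4·950040)] = (1/2)[116 + √3813616] ≈ (1/2)(116 + 1952.8482) = 1034.4241.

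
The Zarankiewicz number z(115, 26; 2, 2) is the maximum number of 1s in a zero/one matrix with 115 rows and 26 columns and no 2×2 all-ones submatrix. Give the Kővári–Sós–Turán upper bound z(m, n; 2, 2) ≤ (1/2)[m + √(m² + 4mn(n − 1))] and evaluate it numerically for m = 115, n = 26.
z(115, 26; 2, 2) ≤ (1/2)[115 + √(115² + 4·115·26·25)] = (1/2)[115 + √312225] = 336.8855

Kővári–Sós–Turán: let r_1, ..., r_115 be the row sums and z = Σ r_i the total number of 1s. Each pair of columns can share at most one row with both entries 1 (else a 2×2 all-ones block appears), so Σ_i C(r_i, 2) ≤ C(26, 2) = 325. By convexity Σ_i C(r_i, 2) ≥ 115·C(z/115, 2) = z(z − 115)/(2·115), giving z² − 115z − 115·26·25 ≤ 0 and hence z ≤ (1/2)[115 + √(13225 + 4·74750)] = (1/2)[115 + √312225] ≈ (1/2)(115 + 558.771) = 336.8855.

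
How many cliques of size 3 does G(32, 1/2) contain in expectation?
E[# K_3] = C(32, 3) · (1/2)^C(3, 2) = 4960 / 2^3 = 620

For each 3-subset S of vertices (there are C(32, 3) = 4960 such S), let X_S = 1 if S induces a K_3 (all C(3, 2) = 3 edges present). Then P(X_S = 1) = (1/2)^3 = 1/8. By linearity of expectation, E[# K_3] = C(32, 3) · (1/2)^3 = 4960 / 8 = 620.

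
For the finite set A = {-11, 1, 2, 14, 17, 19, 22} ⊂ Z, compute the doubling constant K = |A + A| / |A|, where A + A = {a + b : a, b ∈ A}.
K = |A + A| / |A| = 26/7

Enumerate A + A = {a + b : a, b ∈ A}. With |A| = 7, there are |A|^2 = 49 ordered sum pairs; collecting distinct values, A + A = {-22, -10, -9, 2, 3, 4, 6, 8, 11, 15, 16, 18, 19, 20, 21, 23, 24, 28, 31, 33, 34, 36, 38, 39, 41, 44}, so |A + A| = 26. Thus K = 26/7. For comparison, the minimum possible |A + A| over all 7-element sets is 2·7 − 1 = 13 (so min K = 13/7), attained only by arithmetic progressions.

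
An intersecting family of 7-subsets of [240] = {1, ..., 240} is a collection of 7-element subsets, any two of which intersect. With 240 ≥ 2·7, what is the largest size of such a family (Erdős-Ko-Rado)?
max |F| = C(239, 6) = 242988897333

The Erdős-Ko-Rado theorem states: for n ≥ 2k, an intersecting family of k-subsets of an n-element set has size at most C(n − 1, k − 1), with equality for 'star' families {A ⊆ [n] : |A| = k, i ∈ A} (fix an element i). For n = 240, k = 7: C(239, 6) = 242988897333.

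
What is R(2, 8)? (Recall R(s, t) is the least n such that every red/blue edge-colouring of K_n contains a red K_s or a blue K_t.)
R(2, 8) = 8

R(2, k) = k for all k ≥ 2: in a 2-colouring of K_k, either some edge is red (a red K_2) or all edges are blue (a blue K_k). And K_{7} coloured all-blue has no blue K_8, so R(2, 8) > 7. Hence R(2, 8) = 8.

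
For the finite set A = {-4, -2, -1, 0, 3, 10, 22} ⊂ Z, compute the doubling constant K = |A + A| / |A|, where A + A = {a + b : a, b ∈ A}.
K = |A + A| / |A| = 23/7

Enumerate A + A = {a + b : a, b ∈ A}. With |A| = 7, there are |A|^2 = 49 ordered sum pairs; collecting distinct values, A + A = {-8, -6, -5, -4, -3, -2, -1, 0, 1, 2, 3, 6, 8, 9, 10, 13, 18, 20, 21, 22, 25, 32, 44}, so |A + A| = 23. Thus K = 23/7. For comparison, the minimum possible |A + A| over all 7-element sets is 2·7 − 1 = 13 (so min K = 13/7), attained only by arithmetic progressions.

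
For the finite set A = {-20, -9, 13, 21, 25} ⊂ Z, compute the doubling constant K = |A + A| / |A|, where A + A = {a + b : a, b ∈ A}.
K = |A + A| / |A| = 15/5 = 3

Enumerate A + A = {a + b : a, b ∈ A}. With |A| = 5, there are |A|^2 = 25 ordered sum pairs; collecting distinct values, A + A = {-40, -29, -18, -7, 1, 4, 5, 12, 16, 26, 34, 38, 42, 46, 50}, so |A + A| = 15. Thus K = 15/5 = 3. For comparison, the minimum possible |A + A| over all 5-element sets is 2·5 − 1 = 9 (so min K = 9/5), attained only by arithmetic progressions.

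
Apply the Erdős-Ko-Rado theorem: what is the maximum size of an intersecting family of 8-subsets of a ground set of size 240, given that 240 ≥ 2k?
max |F| = C(239, 7) = 8088059011227

The Erdős-Ko-Rado theorem states: for n ≥ 2k, an intersecting family of k-subsets of an n-element set has size at most C(n − 1, k − 1), with equality for 'star' families {A ⊆ [n] : |A| = k, i ∈ A} (fix an element i). For n = 240, k = 8: C(239, 7) = 8088059011227.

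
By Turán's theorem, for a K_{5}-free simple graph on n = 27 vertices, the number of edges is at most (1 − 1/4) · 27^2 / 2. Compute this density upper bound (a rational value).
Turán density bound = (3/4) · 27^2/2 = 2187/8 ≈ 273.375

Turán's theorem: ex(n, K_{r+1}) is achieved by the complete r-partite Turán graph T(n, r) with parts as balanced as possible, and is at most (1 − 1/r) · n^2/2. For r = 4, n = 27: the density bound is (3/4) · 729/2 = 2187/8 ≈ 273.375. The integer-valued extremum is e(T(27, 4)) = 273, which is strictly less than the density bound 2187/8 since 4 ∤ 27 (the parts of T(27, 4) cannot all be equal).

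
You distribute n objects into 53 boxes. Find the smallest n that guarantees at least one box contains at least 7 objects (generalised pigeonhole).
n = (7 − 1)·53 + 1 = 319

By the generalised pigeonhole principle, to guarantee some box contains ≥ r objects we need more than (r − 1) · k objects total. Threshold: n = (r − 1) · k + 1. With r = 7 and k = 53: n = 6 · 53 + 1 = 318 + 1 = 319. For n = 318 = 6 · 53, we can put exactly 6 objects in every box, avoiding 7 in any single one — so 319 is tight.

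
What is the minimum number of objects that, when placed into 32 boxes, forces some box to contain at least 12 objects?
n = (12 − 1)·32 + 1 = 353

By the generalised pigeonhole principle, to guarantee some box contains ≥ r objects we need more than (r − 1) · k objects total. Threshold: n = (r − 1) · k + 1. With r = 12 and k = 32: n = 11 · 32 + 1 = 352 + 1 = 353. For n = 352 = 11 · 32, we can put exactly 11 objects in every box, avoiding 12 in any single one — so 353 is tight.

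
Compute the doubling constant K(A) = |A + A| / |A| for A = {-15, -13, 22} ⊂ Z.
K = |A + A| / |A| = 6/3 = 2

Enumerate A + A = {a + b : a, b ∈ A}. With |A| = 3, there are |A|^2 = 9 ordered sum pairs; collecting distinct values, A + A = {-30, -28, -26, 7, 9, 44}, so |A + A| = 6. Thus K = 6/3 = 2. For comparison, the minimum possible |A + A| over all 3-element sets is 2·3 − 1 = 5 (so min K = 5/3), attained only by arithmetic progressions.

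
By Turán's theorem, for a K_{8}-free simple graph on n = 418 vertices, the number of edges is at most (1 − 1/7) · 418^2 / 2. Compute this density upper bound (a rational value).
Turán density bound = (6/7) · 418^2/2 = 524172/7 ≈ 74881.7143

Turán's theorem: ex(n, K_{r+1}) is achieved by the complete r-partite Turán graph T(n, r) with parts as balanced as possible, and is at most (1 − 1/r) · n^2/2. For r = 7, n = 418: the density bound is (6/7) · 174724/2 = 524172/7 ≈ 74881.7143. The integer-valued extremum is e(T(418, 7)) = 74881, which is strictly less than the density bound 524172/7 since 7 ∤ 418 (the parts of T(418, 7) cannot all be equal).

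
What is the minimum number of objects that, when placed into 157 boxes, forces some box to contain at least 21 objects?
n = (21 − 1)·157 + 1 = 3141

By the generalised pigeonhole principle, to guarantee some box contains ≥ r objects we need more than (r − 1) · k objects total. Threshold: n = (r − 1) · k + 1. With r = 21 and k = 157: n = 20 · 157 + 1 = 3140 + 1 = 3141. For n = 3140 = 20 · 157, we can put exactly 20 objects in every box, avoiding 21 in any single one — so 3141 is tight.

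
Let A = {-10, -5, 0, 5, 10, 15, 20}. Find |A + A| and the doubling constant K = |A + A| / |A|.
K = |A + A| / |A| = 13/7

Enumerate A + A = {a + b : a, b ∈ A}. With |A| = 7, there are |A|^2 = 49 ordered sum pairs; collecting distinct values, A + A = {-20, -15, -10, -5, 0, 5, 10, 15, 20, 25, 30, 35, 40}, so |A + A| = 13. Thus K = 13/7. Here |A + A| = 2|A| − 1 = 13, the minimum possible — so K = 13/7 is minimal, which holds iff A is an arithmetic progression.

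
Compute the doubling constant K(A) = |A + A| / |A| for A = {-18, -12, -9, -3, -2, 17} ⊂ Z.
K = |A + A| / |A| = 20/6 = 10/3

Enumerate A + A = {a + b : a, b ∈ A}. With |A| = 6, there are |A|^2 = 36 ordered sum pairs; collecting distinct values, A + A = {-36, -30, -27, -24, -21, -20, -18, -15, -14, -12, -11, -6, -5, -4, -1, 5, 8, 14, 15, 34}, so |A + A| = 20. Thus K = 20/6 = 10/3. For comparison, the minimum possible |A + A| over all 6-element sets is 2·6 − 1 = 11 (so min K = 11/6), attained only by arithmetic progressions.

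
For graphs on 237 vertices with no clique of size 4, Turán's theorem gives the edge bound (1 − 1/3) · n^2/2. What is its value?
Turán density bound = (2/3) · 237^2/2 = 18723

Turán's theorem: ex(n, K_{r+1}) is achieved by the complete r-partite Turán graph T(n, r) with parts as balanced as possible, and is at most (1 − 1/r) · n^2/2. For r = 3, n = 237: the density bound is (2/3) · 56169/2 = 18723. Since 3 ∣ 237, the Turán graph T(237, 3) has parts of equal size 79, and its edge count e(T(237, 3)) = 18723 attains the density bound exactly.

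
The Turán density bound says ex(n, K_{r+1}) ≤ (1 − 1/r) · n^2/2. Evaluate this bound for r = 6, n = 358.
Turán density bound = (5/6) · 358^2/2 = 160205/3 ≈ 53401.6667

Turán's theorem: ex(n, K_{r+1}) is achieved by the complete r-partite Turán graph T(n, r) with parts as balanced as possible, and is at most (1 − 1/r) · n^2/2. For r = 6, n = 358: the density bound is (5/6) · 128164/2 = 160205/3 ≈ 53401.6667. The integer-valued extremum is e(T(358, 6)) = 53401, which is strictly less than the density bound 160205/3 since 6 ∤ 358 (the parts of T(358, 6) cannot all be equal).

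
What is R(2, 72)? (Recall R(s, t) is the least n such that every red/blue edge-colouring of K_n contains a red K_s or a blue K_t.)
R(2, 72) = 72

R(2, k) = k for all k ≥ 2: in a 2-colouring of K_k, either some edge is red (a red K_2) or all edges are blue (a blue K_k). And K_{71} coloured all-blue has no blue K_72, so R(2, 72) > 71. Hence R(2, 72) = 72.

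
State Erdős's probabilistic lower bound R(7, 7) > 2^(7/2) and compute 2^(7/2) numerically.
2^(7/2) = 11.3137; so R(7, 7) > 11.3137

Colour each edge of K_n uniformly at random with red/blue. The expected number of monochromatic K_7 is C(n, 7) · 2 · 2^(−C(7,2)). If C(n, 7) · 2^(1 − C(7,2)) < 1, then with positive probability no monochromatic K_7 exists, so R(7, 7) > n. The standard estimate C(n, 7) ≤ n^7/7! shows this inequality holds whenever n ≤ 2^(7/2) (since 7! · 2^(C(7,2) − 1) > 2^(7^2/2) ≥ n^7). Hence R(7, 7) > 2^(7/2) = 11.3137.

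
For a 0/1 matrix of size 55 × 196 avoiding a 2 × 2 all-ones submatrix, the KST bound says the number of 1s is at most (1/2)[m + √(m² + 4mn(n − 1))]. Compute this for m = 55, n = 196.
z(55, 196; 2, 2) ≤ (1/2)[55 + √(55² + 4·55·196·195)] = (1/2)[55 + √8411425] = 1477.6228

Kővári–Sós–Turán: let r_1, ..., r_55 be the row sums and z = Σ r_i the total number of 1s. Each pair of columns can share at most one row with both entries 1 (else a 2×2 all-ones block appears), so Σ_i C(r_i, 2) ≤ C(196, 2) = 19110. By convexity Σ_i C(r_i, 2) ≥ 55·C(z/55, 2) = z(z − 55)/(2·55), giving z² − 55z − 55·196·195 ≤ 0 and hence z ≤ (1/2)[55 + √(3025 + 4·2102100)] = (1/2)[55 + √8411425] ≈ (1/2)(55 + 2900.2457) = 1477.6228.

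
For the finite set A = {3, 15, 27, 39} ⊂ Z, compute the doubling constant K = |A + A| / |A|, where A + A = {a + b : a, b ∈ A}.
K = |A + A| / |A| = 7/4

Enumerate A + A = {a + b : a, b ∈ A}. With |A| = 4, there are |A|^2 = 16 ordered sum pairs; collecting distinct values, A + A = {6, 18, 30, 42, 54, 66, 78}, so |A + A| = 7. Thus K = 7/4. Here |A + A| = 2|A| − 1 = 7, the minimum possible — so K = 7/4 is minimal, which holds iff A is an arithmetic progression.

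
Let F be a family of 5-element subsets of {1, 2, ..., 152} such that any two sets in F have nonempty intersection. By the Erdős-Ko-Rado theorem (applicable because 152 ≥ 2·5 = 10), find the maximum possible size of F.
max |F| = C(151, 4) = 20811575

Erdős-Ko-Rado (1961): when n ≥ 2k, max |F| = C(n−1, k−1). The bound is attained by the star {A : i ∈ A} for any fixed i ∈ [n]. Here C(152−1, 5−1) = C(151, 4) = 20811575.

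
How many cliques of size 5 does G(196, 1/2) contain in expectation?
E[# K_5] = C(196, 5) · (1/2)^C(5, 2) = 2289653184 / 2^10 = 35775831/16 = 2235989.4375

For each 5-subset S of vertices (there are C(196, 5) = 2289653184 such S), let X_S = 1 if S induces a K_5 (all C(5, 2) = 10 edges present). Then P(X_S = 1) = (1/2)^10 = 1/1024. By linearity of expectation, E[# K_5] = C(196, 5) · (1/2)^10 = 2289653184 / 1024 = 35775831/16 = 2235989.4375.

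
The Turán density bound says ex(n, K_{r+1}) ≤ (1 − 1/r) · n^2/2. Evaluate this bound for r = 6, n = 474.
Turán density bound = (5/6) · 474^2/2 = 93615

Turán's theorem: ex(n, K_{r+1}) is achieved by the complete r-partite Turán graph T(n, r) with parts as balanced as possible, and is at most (1 − 1/r) · n^2/2. For r = 6, n = 474: the density bound is (5/6) · 224676/2 = 93615. Since 6 ∣ 474, the Turán graph T(474, 6) has parts of equal size 79, and its edge count e(T(474, 6)) = 93615 attains the density bound exactly.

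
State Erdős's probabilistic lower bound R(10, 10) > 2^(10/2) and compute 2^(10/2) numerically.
2^(10/2) = 32; so R(10, 10) > 32

Colour each edge of K_n uniformly at random with red/blue. The expected number of monochromatic K_10 is C(n, 10) · 2 · 2^(−C(10,2)). If C(n, 10) · 2^(1 − C(10,2)) < 1, then with positive probability no monochromatic K_10 exists, so R(10, 10) > n. The standard estimate C(n, 10) ≤ n^10/10! shows this inequality holds whenever n ≤ 2^(10/2) (since 10! · 2^(C(10,2) − 1) > 2^(10^2/2) ≥ n^10). Hence R(10, 10) > 2^(10/2) = 32.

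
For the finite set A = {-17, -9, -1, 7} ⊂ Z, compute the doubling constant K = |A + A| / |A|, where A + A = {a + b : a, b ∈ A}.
K = |A + A| / |A| = 7/4

Enumerate A + A = {a + b : a, b ∈ A}. With |A| = 4, there are |A|^2 = 16 ordered sum pairs; collecting distinct values, A + A = {-34, -26, -18, -10, -2, 6, 14}, so |A + A| = 7. Thus K = 7/4. Here |A + A| = 2|A| − 1 = 7, the minimum possible — so K = 7/4 is minimal, which holds iff A is an arithmetic progression.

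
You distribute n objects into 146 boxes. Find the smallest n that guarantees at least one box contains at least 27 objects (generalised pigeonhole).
n = (27 − 1)·146 + 1 = 3797

By the generalised pigeonhole principle, to guarantee some box contains ≥ r objects we need more than (r − 1) · k objects total. Threshold: n = (r − 1) · k + 1. With r = 27 and k = 146: n = 26 · 146 + 1 = 3796 + 1 = 3797. For n = 3796 = 26 · 146, we can put exactly 26 objects in every box, avoiding 27 in any single one — so 3797 is tight.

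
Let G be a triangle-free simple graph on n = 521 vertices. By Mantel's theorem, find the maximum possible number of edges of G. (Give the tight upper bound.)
ex(521, K_3) = ⌊521^2/4⌋ = 67860

Mantel (1907): a triangle-free graph on n vertices has at most ⌊n^2/4⌋ edges, with equality for the complete bipartite graph K_{⌊n/2⌋, ⌈n/2⌉}. For n = 521: ⌊521^2/4⌋ = ⌊271441/4⌋ = 67860. The extremal graph is K_{260, 261}, which has 260·261 = 67860 edges.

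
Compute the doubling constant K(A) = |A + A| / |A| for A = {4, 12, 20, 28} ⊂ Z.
K = |A + A| / |A| = 7/4

Enumerate A + A = {a + b : a, b ∈ A}. With |A| = 4, there are |A|^2 = 16 ordered sum pairs; collecting distinct values, A + A = {8, 16, 24, 32, 40, 48, 56}, so |A + A| = 7. Thus K = 7/4. Here |A + A| = 2|A| − 1 = 7, the minimum possible — so K = 7/4 is minimal, which holds iff A is an arithmetic progression.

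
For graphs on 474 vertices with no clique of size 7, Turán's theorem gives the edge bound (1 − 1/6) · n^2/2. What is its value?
Turán density bound = (5/6) · 474^2/2 = 93615

Turán's theorem: ex(n, K_{r+1}) is achieved by the complete r-partite Turán graph T(n, r) with parts as balanced as possible, and is at most (1 − 1/r) · n^2/2. For r = 6, n = 474: the density bound is (5/6) · 224676/2 = 93615. Since 6 ∣ 474, the Turán graph T(474, 6) has parts of equal size 79, and its edge count e(T(474, 6)) = 93615 attains the density bound exactly.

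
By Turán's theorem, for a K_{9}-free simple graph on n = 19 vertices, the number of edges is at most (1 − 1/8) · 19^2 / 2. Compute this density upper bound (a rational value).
Turán density bound = (7/8) · 19^2/2 = 2527/16 ≈ 157.9375

Turán's theorem: ex(n, K_{r+1}) is achieved by the complete r-partite Turán graph T(n, r) with parts as balanced as possible, and is at most (1 − 1/r) · n^2/2. For r = 8, n = 19: the density bound is (7/8) · 361/2 = 2527/16 ≈ 157.9375. The integer-valued extremum is e(T(19, 8)) = 157, which is strictly less than the density bound 2527/16 since 8 ∤ 19 (the parts of T(19, 8) cannot all be equal).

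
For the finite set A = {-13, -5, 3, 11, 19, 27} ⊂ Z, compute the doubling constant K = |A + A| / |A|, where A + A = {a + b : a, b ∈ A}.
K = |A + A| / |A| = 11/6

Enumerate A + A = {a + b : a, b ∈ A}. With |A| = 6, there are |A|^2 = 36 ordered sum pairs; collecting distinct values, A + A = {-26, -18, -10, -2, 6, 14, 22, 30, 38, 46, 54}, so |A + A| = 11. Thus K = 11/6. Here |A + A| = 2|A| − 1 = 11, the minimum possible — so K = 11/6 is minimal, which holds iff A is an arithmetic progression.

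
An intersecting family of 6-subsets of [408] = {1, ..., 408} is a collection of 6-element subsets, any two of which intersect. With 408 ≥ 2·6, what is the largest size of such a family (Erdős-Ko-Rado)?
max |F| = C(407, 5) = 90798909201

Erdős-Ko-Rado (1961): when n ≥ 2k, max |F| = C(n−1, k−1). The bound is attained by the star {A : i ∈ A} for any fixed i ∈ [n]. Here C(408−1, 6−1) = C(407, 5) = 90798909201.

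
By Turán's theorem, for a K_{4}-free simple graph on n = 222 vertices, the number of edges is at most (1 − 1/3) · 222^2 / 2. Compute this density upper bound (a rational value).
Turán density bound = (2/3) · 222^2/2 = 16428

Turán's theorem: ex(n, K_{r+1}) is achieved by the complete r-partite Turán graph T(n, r) with parts as balanced as possible, and is at most (1 − 1/r) · n^2/2. For r = 3, n = 222: the density bound is (2/3) · 49284/2 = 16428. Since 3 ∣ 222, the Turán graph T(222, 3) has parts of equal size 74, and its edge count e(T(222, 3)) = 16428 attains the density bound exactly.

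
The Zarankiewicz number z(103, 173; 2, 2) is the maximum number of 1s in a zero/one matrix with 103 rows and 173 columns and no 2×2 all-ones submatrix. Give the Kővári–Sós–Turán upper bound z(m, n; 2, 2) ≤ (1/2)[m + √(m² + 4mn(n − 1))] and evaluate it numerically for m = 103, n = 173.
z(103, 173; 2, 2) ≤ (1/2)[103 + √(103² + 4·103·173·172)] = (1/2)[103 + √12270081] = 1802.9338

Kővári–Sós–Turán: let r_1, ..., r_103 be the row sums and z = Σ r_i the total number of 1s. Each pair of columns can share at most one row with both entries 1 (else a 2×2 all-ones block appears), so Σ_i C(r_i, 2) ≤ C(173, 2) = 14878. By convexity Σ_i C(r_i, 2) ≥ 103·C(z/103, 2) = z(z − 103)/(2·103), giving z² − 103z − 103·173·172 ≤ 0 and hence z ≤ (1/2)[103 + √(10609 + 4·3064868)] = (1/2)[103 + √12270081] ≈ (1/2)(103 + 3502.8675) = 1802.9338.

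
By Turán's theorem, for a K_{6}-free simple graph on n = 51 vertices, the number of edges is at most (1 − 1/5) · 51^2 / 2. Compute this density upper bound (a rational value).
Turán density bound = (4/5) · 51^2/2 = 5202/5 ≈ 1040.4

Turán's theorem: ex(n, K_{r+1}) is achieved by the complete r-partite Turán graph T(n, r) with parts as balanced as possible, and is at most (1 − 1/r) · n^2/2. For r = 5, n = 51: the density bound is (4/5) · 2601/2 = 5202/5 ≈ 1040.4. The integer-valued extremum is e(T(51, 5)) = 1040, which is strictly less than the density bound 5202/5 since 5 ∤ 51 (the parts of T(51, 5) cannot all be equal).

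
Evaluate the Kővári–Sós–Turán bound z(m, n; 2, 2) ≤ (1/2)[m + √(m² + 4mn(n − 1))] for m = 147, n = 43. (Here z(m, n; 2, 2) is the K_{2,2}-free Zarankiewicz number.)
z(147, 43; 2, 2) ≤ (1/2)[147 + √(147² + 4·147·43·42)] = (1/2)[147 + √1083537] = 593.9654

Kővári–Sós–Turán: let r_1, ..., r_147 be the row sums and z = Σ r_i the total number of 1s. Each pair of columns can share at most one row with both entries 1 (else a 2×2 all-ones block appears), so Σ_i C(r_i, 2) ≤ C(43, 2) = 903. By convexity Σ_i C(r_i, 2) ≥ 147·C(z/147, 2) = z(z − 147)/(2·147), giving z² − 147z − 147·43·42 ≤ 0 and hence z ≤ (1/2)[147 + √(21609 + 4·265482)] = (1/2)[147 + √1083537] ≈ (1/2)(147 + 1040.9308) = 593.9654.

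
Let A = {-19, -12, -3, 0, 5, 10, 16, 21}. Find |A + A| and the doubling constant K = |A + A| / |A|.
K = |A + A| / |A| = 31/8

Enumerate A + A = {a + b : a, b ∈ A}. With |A| = 8, there are |A|^2 = 64 ordered sum pairs; collecting distinct values, A + A = {-38, -31, -24, -22, -19, -15, -14, -12, -9, -7, -6, -3, -2, 0, 2, 4, 5, 7, 9, 10, 13, 15, 16, 18, 20, 21, 26, 31, 32, 37, 42}, so |A + A| = 31. Thus K = 31/8. For comparison, the minimum possible |A + A| over all 8-element sets is 2·8 − 1 = 15 (so min K = 15/8), attained only by arithmetic progressions.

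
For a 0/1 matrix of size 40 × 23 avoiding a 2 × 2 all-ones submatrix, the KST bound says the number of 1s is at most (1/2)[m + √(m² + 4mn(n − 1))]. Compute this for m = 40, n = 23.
z(40, 23; 2, 2) ≤ (1/2)[40 + √(40² + 4·40·23·22)] = (1/2)[40 + √82560] = 163.6663

Kővári–Sós–Turán: let r_1, ..., r_40 be the row sums and z = Σ r_i the total number of 1s. Each pair of columns can share at most one row with both entries 1 (else a 2×2 all-ones block appears), so Σ_i C(r_i, 2) ≤ C(23, 2) = 253. By convexity Σ_i C(r_i, 2) ≥ 40·C(z/40, 2) = z(z − 40)/(2·40), giving z² − 40z − 40·23·22 ≤ 0 and hence z ≤ (1/2)[40 + √(1600 + 4·20240)] = (1/2)[40 + √82560] ≈ (1/2)(40 + 287.3326) = 163.6663.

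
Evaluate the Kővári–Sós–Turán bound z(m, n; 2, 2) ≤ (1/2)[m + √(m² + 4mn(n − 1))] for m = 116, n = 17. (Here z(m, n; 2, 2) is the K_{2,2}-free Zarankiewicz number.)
z(116, 17; 2, 2) ≤ (1/2)[116 + √(116² + 4·116·17·16)] = (1/2)[116 + √139664] = 244.8582

Kővári–Sós–Turán: let r_1, ..., r_116 be the row sums and z = Σ r_i the total number of 1s. Each pair of columns can share at most one row with both entries 1 (else a 2×2 all-ones block appears), so Σ_i C(r_i, 2) ≤ C(17, 2) = 136. By convexity Σ_i C(r_i, 2) ≥ 116·C(z/116, 2) = z(z − 116)/(2·116), giving z² − 116z − 116·17·16 ≤ 0 and hence z ≤ (1/2)[116 + √(13456 + 4·31552)] = (1/2)[116 + √139664] ≈ (1/2)(116 + 373.7165) = 244.8582.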